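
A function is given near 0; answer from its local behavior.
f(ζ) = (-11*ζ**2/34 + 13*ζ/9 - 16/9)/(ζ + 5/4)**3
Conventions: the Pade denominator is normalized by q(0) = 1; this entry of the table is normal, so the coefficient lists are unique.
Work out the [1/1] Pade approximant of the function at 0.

The Pade approximant has numerator coefficients [-1024/1125, 30277184/24575625]; denominator coefficients [1, 81219/43690].

Taylor coefficients needed (expand at 0): a_0 = -1024/1125, a_1 = 16448/5625, a_2 = -866336/159375.
Write the denominator as Q(ζ) = 1 + q1*ζ. Requiring Q*f - P = O(ζ^3) with deg P <= 1 kills the coefficients of ζ^2..ζ^2 in Q*f:
  ζ^2: a_2 + q1*a_1 = 0, i.e. -866336/159375 + (16448/5625)*q1 = 0.
Solving this linear system: q1 = 81219/43690.
The numerator is Q*f truncated at degree 1: P0 = a_0 = -1024/1125; P1 = a_1 + q1*a_0 = 30277184/24575625.


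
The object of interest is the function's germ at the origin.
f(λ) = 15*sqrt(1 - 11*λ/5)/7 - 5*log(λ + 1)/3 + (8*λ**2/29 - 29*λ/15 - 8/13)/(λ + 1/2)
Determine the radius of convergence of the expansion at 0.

The radius of convergence is 5/11.

Denominator factor (λ + 1/2): pole of order 1 at -1/2, modulus 1/2.
Branch term (-5/3)*log(1 - λ/(-1)): its argument vanishes at λ = -1, a logarithmic branch point, modulus 1.
Branch term (15/7)*sqrt(1 - λ/(5/11)): its argument vanishes at λ = 5/11, a square-root branch point, modulus 5/11.
The radius of convergence is the smallest modulus among the singular points: 5/11.


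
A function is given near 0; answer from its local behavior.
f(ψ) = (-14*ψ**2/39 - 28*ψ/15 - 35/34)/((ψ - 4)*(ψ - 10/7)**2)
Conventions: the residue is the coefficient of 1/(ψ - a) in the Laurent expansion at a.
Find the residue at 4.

The residue is -4626041/2148120.

At the order-1 pole 4 set g(ψ) = (ψ - (4))*f(ψ) = (-14*ψ**2/39 - 28*ψ/15 - 35/34)/(ψ - 10/7)**2.
Simple pole: residue = g(a) at a = 4, which is -4626041/2148120.


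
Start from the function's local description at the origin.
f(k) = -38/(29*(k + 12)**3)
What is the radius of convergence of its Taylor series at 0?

Denominator factor (k + 12)^3: pole of order 3 at -12, modulus 12.
The radius of convergence is the smallest modulus among the singular points: 12.

The radius of convergence is 12.


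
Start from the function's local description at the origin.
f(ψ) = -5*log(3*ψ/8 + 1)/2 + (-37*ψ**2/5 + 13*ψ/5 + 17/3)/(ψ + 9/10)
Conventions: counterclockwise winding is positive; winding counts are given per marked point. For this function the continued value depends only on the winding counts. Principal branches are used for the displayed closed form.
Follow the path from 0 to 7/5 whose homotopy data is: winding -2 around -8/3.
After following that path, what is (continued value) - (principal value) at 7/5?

The rational part is single-valued and drops out of the difference; each branch term changes only by its own monodromy.
(-5/2)*log(1 - ψ/(-8/3)): each positive loop around -8/3 adds 2*pi*i to the log, so winding -2 contributes (-5/2)*(-2)*2*pi*i = (10)*pi*i.
Summing the contributions at ψ = 7/5 gives (10)*pi*i.

Continued minus principal equals (10)*pi*i.


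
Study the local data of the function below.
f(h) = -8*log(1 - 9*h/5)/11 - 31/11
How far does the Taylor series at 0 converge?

Branch term (-8/11)*log(1 - h/(5/9)): its argument vanishes at h = 5/9, a logarithmic branch point, modulus 5/9.
The radius of convergence is the smallest modulus among the singular points: 5/9.

The radius of convergence is 5/9.


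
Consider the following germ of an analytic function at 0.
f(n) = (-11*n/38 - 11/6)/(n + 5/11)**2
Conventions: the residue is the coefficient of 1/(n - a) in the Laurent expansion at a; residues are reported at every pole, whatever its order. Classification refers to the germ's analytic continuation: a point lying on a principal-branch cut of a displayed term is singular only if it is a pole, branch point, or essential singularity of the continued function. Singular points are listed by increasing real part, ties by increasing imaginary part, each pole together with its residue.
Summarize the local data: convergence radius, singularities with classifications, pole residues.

Radius of convergence at 0: 5/11.
At -5/11: a pole of order 2; residue -11/38.

Denominator factor (n + 5/11)^2: pole of order 2 at -5/11, modulus 5/11.
The radius of convergence is the smallest modulus among the singular points: 5/11.
At the order-2 pole -5/11 set g(n) = (n - (-5/11))^2*f(n) = -11*n/38 - 11/6.
Order-2 pole: residue = g'(a); g'(-5/11) = -11/38, so the residue is -11/38.


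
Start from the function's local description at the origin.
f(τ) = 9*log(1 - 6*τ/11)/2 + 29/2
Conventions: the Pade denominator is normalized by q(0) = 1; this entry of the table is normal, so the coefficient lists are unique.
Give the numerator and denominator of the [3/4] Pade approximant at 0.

Taylor coefficients needed (expand at 0): a_0 = 29/2, a_1 = -27/11, a_2 = -81/121, a_3 = -324/1331, a_4 = -1458/14641, a_5 = -34992/805255, a_6 = -34992/1771561, a_7 = -1259712/136410197.
Write the denominator as Q(τ) = 1 + q1*τ + q2*τ^2 + q3*τ^3 + q4*τ^4. Requiring Q*f - P = O(τ^8) with deg P <= 3 kills the coefficients of τ^4..τ^7 in Q*f:
  τ^4: a_4 + q1*a_3 + q2*a_2 + q3*a_1 + q4*a_0 = 0, i.e. -1458/14641 + (-324/1331)*q1 + (-81/121)*q2 + (-27/11)*q3 + (29/2)*q4 = 0.
  τ^5: a_5 + q1*a_4 + q2*a_3 + q3*a_2 + q4*a_1 = 0, i.e. -34992/805255 + (-1458/14641)*q1 + (-324/1331)*q2 + (-81/121)*q3 + (-27/11)*q4 = 0.
  τ^6: a_6 + q1*a_5 + q2*a_4 + q3*a_3 + q4*a_2 = 0, i.e. -34992/1771561 + (-34992/805255)*q1 + (-1458/14641)*q2 + (-324/1331)*q3 + (-81/121)*q4 = 0.
  τ^7: a_7 + q1*a_6 + q2*a_5 + q3*a_4 + q4*a_3 = 0, i.e. -1259712/136410197 + (-34992/1771561)*q1 + (-34992/805255)*q2 + (-1458/14641)*q3 + (-324/1331)*q4 = 0.
Solving this linear system: q1 = -315/341, q2 = 6453/26257, q3 = -23868/1444135, q4 = -1458/15885485.
The numerator is Q*f truncated at degree 3: P0 = a_0 = 29/2; P1 = a_1 + q1*a_0 = -10809/682; P2 = a_2 + q1*a_1 + q2*a_0 = 271053/52514; P3 = a_3 + q1*a_2 + q2*a_1 + q3*a_0 = -675756/1444135.

The Pade approximant has numerator coefficients [29/2, -10809/682, 271053/52514, -675756/1444135]; denominator coefficients [1, -315/341, 6453/26257, -23868/1444135, -1458/15885485].


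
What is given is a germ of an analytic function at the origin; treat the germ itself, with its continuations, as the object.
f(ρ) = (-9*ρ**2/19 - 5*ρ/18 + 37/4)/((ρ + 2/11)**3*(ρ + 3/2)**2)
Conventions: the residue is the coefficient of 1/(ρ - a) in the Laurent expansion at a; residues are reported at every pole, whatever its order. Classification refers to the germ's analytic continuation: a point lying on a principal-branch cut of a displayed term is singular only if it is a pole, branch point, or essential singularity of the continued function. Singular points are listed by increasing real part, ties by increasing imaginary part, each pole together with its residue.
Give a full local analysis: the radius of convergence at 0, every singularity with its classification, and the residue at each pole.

Denominator factor (ρ + 3/2)^2: pole of order 2 at -3/2, modulus 3/2.
Denominator factor (ρ + 2/11)^3: pole of order 3 at -2/11, modulus 2/11.
The radius of convergence is the smallest modulus among the singular points: 2/11.
At the order-2 pole -3/2 set g(ρ) = (ρ - (-3/2))^2*f(ρ) = (-9*ρ**2/19 - 5*ρ/18 + 37/4)/(ρ + 2/11)**3.
Order-2 pole: residue = g'(a); g'(-3/2) = -1093964872/120945051, so the residue is -1093964872/120945051.
At the order-3 pole -2/11 set g(ρ) = (ρ - (-2/11))^3*f(ρ) = (-9*ρ**2/19 - 5*ρ/18 + 37/4)/(ρ + 3/2)**2.
Order-3 pole: residue = g''(a)/2; g''(-2/11) = 2187929744/120945051, so the residue is 1093964872/120945051.
List the singular points by increasing real part (a conjugate pair: the negative imaginary part first).

Radius of convergence at 0: 2/11.
At -3/2: a pole of order 2; residue -1093964872/120945051.
At -2/11: a pole of order 3; residue 1093964872/120945051.


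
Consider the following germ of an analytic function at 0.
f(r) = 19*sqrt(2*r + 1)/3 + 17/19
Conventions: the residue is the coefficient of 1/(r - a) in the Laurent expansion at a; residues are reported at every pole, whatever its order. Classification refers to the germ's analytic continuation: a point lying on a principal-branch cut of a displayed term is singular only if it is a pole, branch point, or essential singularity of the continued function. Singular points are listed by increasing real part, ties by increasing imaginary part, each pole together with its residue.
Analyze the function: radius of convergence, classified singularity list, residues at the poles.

Radius of convergence at 0: 1/2.
At -1/2: an algebraic (square-root) branch point.

Branch term (19/3)*sqrt(1 - r/(-1/2)): its argument vanishes at r = -1/2, a square-root branch point, modulus 1/2.
The radius of convergence is the smallest modulus among the singular points: 1/2.


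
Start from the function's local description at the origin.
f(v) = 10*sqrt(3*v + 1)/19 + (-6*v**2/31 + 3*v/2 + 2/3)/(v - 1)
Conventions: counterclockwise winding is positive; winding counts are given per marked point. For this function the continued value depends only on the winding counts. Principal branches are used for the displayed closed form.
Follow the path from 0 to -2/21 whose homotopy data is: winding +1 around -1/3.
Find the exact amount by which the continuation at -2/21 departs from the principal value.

Continued minus principal equals -(20/133)*sqrt(35).

The rational part is single-valued and drops out of the difference; each branch term changes only by its own monodromy.
(10/19)*sqrt(1 - v/(-1/3)): winding +1 is odd, the square root flips sign, contributing -2*(10/19)*sqrt(1 - (-2/21)/(-1/3)) = -2*(10/19)*sqrt(5/7) = -(20/133)*sqrt(35).
Summing the contributions at v = -2/21 gives -(20/133)*sqrt(35).


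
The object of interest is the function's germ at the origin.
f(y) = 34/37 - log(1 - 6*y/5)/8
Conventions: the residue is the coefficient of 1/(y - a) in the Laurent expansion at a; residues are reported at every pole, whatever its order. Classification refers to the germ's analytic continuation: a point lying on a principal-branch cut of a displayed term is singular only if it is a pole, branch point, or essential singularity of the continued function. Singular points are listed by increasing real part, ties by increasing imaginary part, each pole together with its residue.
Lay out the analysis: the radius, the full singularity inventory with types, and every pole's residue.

Radius of convergence at 0: 5/6.
At 5/6: a logarithmic branch point.

Branch term (-1/8)*log(1 - y/(5/6)): its argument vanishes at y = 5/6, a logarithmic branch point, modulus 5/6.
The radius of convergence is the smallest modulus among the singular points: 5/6.


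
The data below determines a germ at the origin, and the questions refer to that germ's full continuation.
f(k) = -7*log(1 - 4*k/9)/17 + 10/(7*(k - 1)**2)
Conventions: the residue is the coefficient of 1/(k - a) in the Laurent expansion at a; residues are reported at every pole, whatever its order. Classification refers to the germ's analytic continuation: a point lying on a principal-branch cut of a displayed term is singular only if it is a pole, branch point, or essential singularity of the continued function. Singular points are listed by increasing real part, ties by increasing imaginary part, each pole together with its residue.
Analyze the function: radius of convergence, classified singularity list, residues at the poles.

Denominator factor (k - 1)^2: pole of order 2 at 1, modulus 1.
Branch term (-7/17)*log(1 - k/(9/4)): its argument vanishes at k = 9/4, a logarithmic branch point, modulus 9/4.
The radius of convergence is the smallest modulus among the singular points: 1.
The branch term is analytic at 1 and contributes nothing to the residue; only the rational part matters.
At the order-2 pole 1 set g(k) = (k - (1))^2*(rational part) = 10/7.
Order-2 pole: residue = g'(a); g'(1) = 0, so the residue is 0.
List the singular points by increasing real part (a conjugate pair: the negative imaginary part first).

Radius of convergence at 0: 1.
At 1: a pole of order 2; residue 0.
At 9/4: a logarithmic branch point.


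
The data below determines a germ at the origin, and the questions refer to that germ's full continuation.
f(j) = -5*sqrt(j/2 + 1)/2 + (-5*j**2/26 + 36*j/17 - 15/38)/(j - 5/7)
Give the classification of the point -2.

The term (-5/2)*sqrt(1 - j/(-2)) has argument 1 - -2/(-2) = 0 at -2: a square-root (algebraic, two-sheeted) branch point; the remaining terms are analytic or single-valued there.

The point is an algebraic (square-root) branch point.


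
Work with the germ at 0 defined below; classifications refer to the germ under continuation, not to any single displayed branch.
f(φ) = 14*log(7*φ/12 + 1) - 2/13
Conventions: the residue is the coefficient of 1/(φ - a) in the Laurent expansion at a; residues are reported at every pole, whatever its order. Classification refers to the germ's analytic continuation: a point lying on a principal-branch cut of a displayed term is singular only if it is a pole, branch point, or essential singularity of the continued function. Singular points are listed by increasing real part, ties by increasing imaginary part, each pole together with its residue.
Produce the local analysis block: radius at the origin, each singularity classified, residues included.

Branch term (14)*log(1 - φ/(-12/7)): its argument vanishes at φ = -12/7, a logarithmic branch point, modulus 12/7.
The radius of convergence is the smallest modulus among the singular points: 12/7.

Radius of convergence at 0: 12/7.
At -12/7: a logarithmic branch point.


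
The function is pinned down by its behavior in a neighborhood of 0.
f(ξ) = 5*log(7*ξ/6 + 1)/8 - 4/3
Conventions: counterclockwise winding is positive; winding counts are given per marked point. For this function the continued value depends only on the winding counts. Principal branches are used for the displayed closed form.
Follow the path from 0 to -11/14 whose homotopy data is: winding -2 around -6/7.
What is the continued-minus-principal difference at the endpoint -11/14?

The rational part is single-valued and drops out of the difference; each branch term changes only by its own monodromy.
(5/8)*log(1 - ξ/(-6/7)): each positive loop around -6/7 adds 2*pi*i to the log, so winding -2 contributes (5/8)*(-2)*2*pi*i = -(5/2)*pi*i.
Summing the contributions at ξ = -11/14 gives -(5/2)*pi*i.

Continued minus principal equals -(5/2)*pi*i.


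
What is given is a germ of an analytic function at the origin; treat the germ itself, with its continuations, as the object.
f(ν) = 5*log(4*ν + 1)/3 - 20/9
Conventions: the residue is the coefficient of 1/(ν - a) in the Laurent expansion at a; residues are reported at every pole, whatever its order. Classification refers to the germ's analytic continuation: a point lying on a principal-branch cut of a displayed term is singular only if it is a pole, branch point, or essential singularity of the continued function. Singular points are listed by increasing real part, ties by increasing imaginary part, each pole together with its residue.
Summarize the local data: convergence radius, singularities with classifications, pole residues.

Radius of convergence at 0: 1/4.
At -1/4: a logarithmic branch point.

Branch term (5/3)*log(1 - ν/(-1/4)): its argument vanishes at ν = -1/4, a logarithmic branch point, modulus 1/4.
The radius of convergence is the smallest modulus among the singular points: 1/4.


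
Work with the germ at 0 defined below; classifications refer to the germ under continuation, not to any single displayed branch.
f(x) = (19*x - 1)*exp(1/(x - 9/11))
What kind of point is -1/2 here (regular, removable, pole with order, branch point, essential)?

The point is a regular point.

There is no denominator, hence no pole anywhere.
The essential point of exp(1/(x - (9/11))) is 9/11, not -1/2.
So the germ continues analytically to -1/2.


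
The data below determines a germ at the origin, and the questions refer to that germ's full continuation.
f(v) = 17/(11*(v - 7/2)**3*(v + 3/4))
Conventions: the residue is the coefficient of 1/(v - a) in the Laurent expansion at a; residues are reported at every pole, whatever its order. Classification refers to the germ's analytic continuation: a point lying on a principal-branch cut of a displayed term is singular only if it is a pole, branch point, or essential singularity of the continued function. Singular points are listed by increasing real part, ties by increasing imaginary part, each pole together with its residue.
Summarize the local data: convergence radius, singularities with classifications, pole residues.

Denominator factor (v + 3/4): pole of order 1 at -3/4, modulus 3/4.
Denominator factor (v - 7/2)^3: pole of order 3 at 7/2, modulus 7/2.
The radius of convergence is the smallest modulus among the singular points: 3/4.
At the order-1 pole -3/4 set g(v) = (v - (-3/4))*f(v) = 17/(11*(v - 7/2)**3).
Simple pole: residue = g(a) at a = -3/4, which is -64/3179.
At the order-3 pole 7/2 set g(v) = (v - (7/2))^3*f(v) = 17/(11*(v + 3/4)).
Order-3 pole: residue = g''(a)/2; g''(7/2) = 128/3179, so the residue is 64/3179.
List the singular points by increasing real part (a conjugate pair: the negative imaginary part first).

Radius of convergence at 0: 3/4.
At -3/4: a pole of order 1; residue -64/3179.
At 7/2: a pole of order 3; residue 64/3179.


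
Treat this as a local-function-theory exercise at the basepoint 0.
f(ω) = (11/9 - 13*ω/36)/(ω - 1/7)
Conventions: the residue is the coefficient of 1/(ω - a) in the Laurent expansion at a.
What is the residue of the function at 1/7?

At the order-1 pole 1/7 set g(ω) = (ω - (1/7))*f(ω) = 11/9 - 13*ω/36.
Simple pole: residue = g(a) at a = 1/7, which is 295/252.

The residue is 295/252.


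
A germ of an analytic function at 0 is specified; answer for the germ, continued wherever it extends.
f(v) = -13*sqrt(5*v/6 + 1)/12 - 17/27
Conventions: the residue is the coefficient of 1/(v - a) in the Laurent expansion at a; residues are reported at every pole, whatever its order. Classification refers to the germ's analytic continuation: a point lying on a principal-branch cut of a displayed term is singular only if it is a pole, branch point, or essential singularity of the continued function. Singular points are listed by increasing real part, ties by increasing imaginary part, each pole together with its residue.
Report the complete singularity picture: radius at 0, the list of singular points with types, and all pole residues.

Radius of convergence at 0: 6/5.
At -6/5: an algebraic (square-root) branch point.

Branch term (-13/12)*sqrt(1 - v/(-6/5)): its argument vanishes at v = -6/5, a square-root branch point, modulus 6/5.
The radius of convergence is the smallest modulus among the singular points: 6/5.


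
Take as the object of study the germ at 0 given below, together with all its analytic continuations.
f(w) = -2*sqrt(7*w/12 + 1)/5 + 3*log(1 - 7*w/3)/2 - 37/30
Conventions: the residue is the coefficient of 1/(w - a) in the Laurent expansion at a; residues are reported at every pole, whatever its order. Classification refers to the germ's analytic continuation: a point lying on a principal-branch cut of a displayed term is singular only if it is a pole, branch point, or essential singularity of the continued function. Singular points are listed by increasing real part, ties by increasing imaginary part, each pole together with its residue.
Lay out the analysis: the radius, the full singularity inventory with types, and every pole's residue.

Branch term (-2/5)*sqrt(1 - w/(-12/7)): its argument vanishes at w = -12/7, a square-root branch point, modulus 12/7.
Branch term (3/2)*log(1 - w/(3/7)): its argument vanishes at w = 3/7, a logarithmic branch point, modulus 3/7.
The radius of convergence is the smallest modulus among the singular points: 3/7.
List the singular points by increasing real part (a conjugate pair: the negative imaginary part first).

Radius of convergence at 0: 3/7.
At -12/7: an algebraic (square-root) branch point.
At 3/7: a logarithmic branch point.


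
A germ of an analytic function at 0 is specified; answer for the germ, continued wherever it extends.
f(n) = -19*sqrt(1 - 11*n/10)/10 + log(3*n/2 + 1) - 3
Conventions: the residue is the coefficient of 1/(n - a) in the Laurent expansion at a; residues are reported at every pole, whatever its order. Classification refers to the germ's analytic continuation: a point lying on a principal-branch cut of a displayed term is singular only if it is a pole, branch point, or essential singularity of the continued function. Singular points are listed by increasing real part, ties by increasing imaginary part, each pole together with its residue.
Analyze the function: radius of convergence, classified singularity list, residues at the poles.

Branch term (-19/10)*sqrt(1 - n/(10/11)): its argument vanishes at n = 10/11, a square-root branch point, modulus 10/11.
Branch term (1)*log(1 - n/(-2/3)): its argument vanishes at n = -2/3, a logarithmic branch point, modulus 2/3.
The radius of convergence is the smallest modulus among the singular points: 2/3.
List the singular points by increasing real part (a conjugate pair: the negative imaginary part first).

Radius of convergence at 0: 2/3.
At -2/3: a logarithmic branch point.
At 10/11: an algebraic (square-root) branch point.


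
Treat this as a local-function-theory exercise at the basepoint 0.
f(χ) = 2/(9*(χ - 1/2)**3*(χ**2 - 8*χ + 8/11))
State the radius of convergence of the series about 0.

Denominator factor (χ**2 - 8*χ + 8/11): discriminant 672/11, real irrational roots 4 + (2/11)*sqrt(462) and 4 - (2/11)*sqrt(462); poles of order 1, moduli 4 + (2/11)*sqrt(462) and 4 - (2/11)*sqrt(462).
Denominator factor (χ - 1/2)^3: pole of order 3 at 1/2, modulus 1/2.
The radius of convergence is the smallest modulus among the singular points: 4 - (2/11)*sqrt(462).

The radius of convergence is 4 - (2/11)*sqrt(462).


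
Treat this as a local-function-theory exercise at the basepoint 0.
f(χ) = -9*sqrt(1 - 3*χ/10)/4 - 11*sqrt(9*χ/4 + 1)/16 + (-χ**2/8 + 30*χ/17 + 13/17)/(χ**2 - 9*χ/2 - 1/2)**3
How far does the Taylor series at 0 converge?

The radius of convergence is -9/4 + (1/4)*sqrt(89).

Denominator factor (χ**2 - 9*χ/2 - 1/2)^3: discriminant 89/4, real irrational roots 9/4 + (1/4)*sqrt(89) and 9/4 - (1/4)*sqrt(89); poles of order 3, moduli 9/4 + (1/4)*sqrt(89) and -9/4 + (1/4)*sqrt(89).
Branch term (-9/4)*sqrt(1 - χ/(10/3)): its argument vanishes at χ = 10/3, a square-root branch point, modulus 10/3.
Branch term (-11/16)*sqrt(1 - χ/(-4/9)): its argument vanishes at χ = -4/9, a square-root branch point, modulus 4/9.
The radius of convergence is the smallest modulus among the singular points: -9/4 + (1/4)*sqrt(89).


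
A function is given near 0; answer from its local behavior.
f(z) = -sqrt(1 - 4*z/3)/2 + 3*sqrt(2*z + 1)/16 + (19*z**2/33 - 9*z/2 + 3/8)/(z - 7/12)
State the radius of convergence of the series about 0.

Denominator factor (z - 7/12): pole of order 1 at 7/12, modulus 7/12.
Branch term (-1/2)*sqrt(1 - z/(3/4)): its argument vanishes at z = 3/4, a square-root branch point, modulus 3/4.
Branch term (3/16)*sqrt(1 - z/(-1/2)): its argument vanishes at z = -1/2, a square-root branch point, modulus 1/2.
The radius of convergence is the smallest modulus among the singular points: 1/2.

The radius of convergence is 1/2.


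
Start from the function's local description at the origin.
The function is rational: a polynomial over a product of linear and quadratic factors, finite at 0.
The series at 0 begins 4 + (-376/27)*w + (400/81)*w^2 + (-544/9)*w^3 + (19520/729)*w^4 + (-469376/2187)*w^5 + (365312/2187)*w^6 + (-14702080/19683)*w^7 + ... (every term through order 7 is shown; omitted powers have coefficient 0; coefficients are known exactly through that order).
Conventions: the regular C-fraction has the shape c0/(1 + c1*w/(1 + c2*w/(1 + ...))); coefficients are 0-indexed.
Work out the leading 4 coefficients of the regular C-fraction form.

Taylor coefficients (read off): a_0 = 4, a_1 = -376/27, a_2 = 400/81, a_3 = -544/9.
c0 = a_0 = 4. Peel one level at a time: if S = 1 + c*w/S' with S'(0) = 1, then c is the w-coefficient of S and S' = c*w/(S - 1).
S_1 = c0/f = 1 + (94/27)*w + (7936/729)*w^2 + ...; c1 = 94/27.
S_2 = c1*w/(S_1 - 1) = 1 + (-3968/1269)*w + (-83792/19881)*w^2 + ...; c2 = -3968/1269.
S_3 = c2*w/(S_2 - 1) = 1 + (-15711/11656)*w + ...; c3 = -15711/11656.

The regular C-fraction coefficients are [4, 94/27, -3968/1269, -15711/11656].


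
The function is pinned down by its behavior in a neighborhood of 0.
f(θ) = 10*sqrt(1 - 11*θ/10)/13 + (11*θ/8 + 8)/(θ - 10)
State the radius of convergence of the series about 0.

The radius of convergence is 10/11.

Denominator factor (θ - 10): pole of order 1 at 10, modulus 10.
Branch term (10/13)*sqrt(1 - θ/(10/11)): its argument vanishes at θ = 10/11, a square-root branch point, modulus 10/11.
The radius of convergence is the smallest modulus among the singular points: 10/11.


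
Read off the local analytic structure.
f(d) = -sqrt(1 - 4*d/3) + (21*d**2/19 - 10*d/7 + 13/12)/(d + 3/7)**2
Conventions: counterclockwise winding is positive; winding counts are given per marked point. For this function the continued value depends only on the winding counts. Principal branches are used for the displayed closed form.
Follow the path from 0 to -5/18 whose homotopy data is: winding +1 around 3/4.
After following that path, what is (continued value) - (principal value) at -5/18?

Continued minus principal equals (2/9)*sqrt(111).

The rational part is single-valued and drops out of the difference; each branch term changes only by its own monodromy.
(-1)*sqrt(1 - d/(3/4)): winding +1 is odd, the square root flips sign, contributing -2*(-1)*sqrt(1 - (-5/18)/(3/4)) = -2*(-1)*sqrt(37/27) = (2/9)*sqrt(111).
Summing the contributions at d = -5/18 gives (2/9)*sqrt(111).


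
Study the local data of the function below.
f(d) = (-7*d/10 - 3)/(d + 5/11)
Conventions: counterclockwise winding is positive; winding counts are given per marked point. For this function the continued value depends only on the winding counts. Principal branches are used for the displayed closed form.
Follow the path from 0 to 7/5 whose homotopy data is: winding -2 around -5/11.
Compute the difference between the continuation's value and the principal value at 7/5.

The function is rational, hence single-valued: continuing it around any pole returns the same value, so the difference is 0.

Continued minus principal equals 0.


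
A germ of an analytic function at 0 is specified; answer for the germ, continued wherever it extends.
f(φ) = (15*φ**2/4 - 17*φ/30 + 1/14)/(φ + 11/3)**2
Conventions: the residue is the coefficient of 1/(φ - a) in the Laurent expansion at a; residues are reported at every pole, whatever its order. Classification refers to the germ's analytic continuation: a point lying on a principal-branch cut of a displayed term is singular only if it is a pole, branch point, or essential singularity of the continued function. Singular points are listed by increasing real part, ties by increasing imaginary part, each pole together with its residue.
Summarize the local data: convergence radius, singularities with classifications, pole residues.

Denominator factor (φ + 11/3)^2: pole of order 2 at -11/3, modulus 11/3.
The radius of convergence is the smallest modulus among the singular points: 11/3.
At the order-2 pole -11/3 set g(φ) = (φ - (-11/3))^2*f(φ) = 15*φ**2/4 - 17*φ/30 + 1/14.
Order-2 pole: residue = g'(a); g'(-11/3) = -421/15, so the residue is -421/15.

Radius of convergence at 0: 11/3.
At -11/3: a pole of order 2; residue -421/15.


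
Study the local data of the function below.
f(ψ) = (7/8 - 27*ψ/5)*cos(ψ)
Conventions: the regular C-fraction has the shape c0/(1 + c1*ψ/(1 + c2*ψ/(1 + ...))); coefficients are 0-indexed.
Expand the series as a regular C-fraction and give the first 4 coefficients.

The regular C-fraction coefficients are [7/8, 216/35, -94537/15120, 35/432].

Taylor coefficients (expand at 0): a_0 = 7/8, a_1 = -27/5, a_2 = -7/16, a_3 = 27/10.
c0 = a_0 = 7/8. Peel one level at a time: if S = 1 + c*ψ/S' with S'(0) = 1, then c is the ψ-coefficient of S and S' = c*ψ/(S - 1).
S_1 = c0/f = 1 + (216/35)*ψ + (94537/2450)*ψ^2 + ...; c1 = 216/35.
S_2 = c1*ψ/(S_1 - 1) = 1 + (-94537/15120)*ψ + (94537/186624)*ψ^2 + ...; c2 = -94537/15120.
S_3 = c2*ψ/(S_2 - 1) = 1 + (35/432)*ψ + ...; c3 = 35/432.


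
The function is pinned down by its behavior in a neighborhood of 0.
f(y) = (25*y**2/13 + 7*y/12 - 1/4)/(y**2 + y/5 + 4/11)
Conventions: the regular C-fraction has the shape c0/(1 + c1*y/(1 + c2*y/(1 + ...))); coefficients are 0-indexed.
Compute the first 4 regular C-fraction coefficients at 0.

Taylor coefficients (expand at 0): a_0 = -11/16, a_1 = 1903/960, a_2 = 1519771/249600, a_3 = -43930381/4992000.
c0 = a_0 = -11/16. Peel one level at a time: if S = 1 + c*y/S' with S'(0) = 1, then c is the y-coefficient of S and S' = c*y/(S - 1).
S_1 = c0/f = 1 + (173/60)*y + (20089/1170)*y^2 + ...; c1 = 173/60.
S_2 = c1*y/(S_1 - 1) = 1 + (-40178/6747)*y + (70175570/5058001)*y^2 + ...; c2 = -40178/6747.
S_3 = c2*y/(S_2 - 1) = 1 + (105263355/45180161)*y + ...; c3 = 105263355/45180161.

The regular C-fraction coefficients are [-11/16, 173/60, -40178/6747, 105263355/45180161].


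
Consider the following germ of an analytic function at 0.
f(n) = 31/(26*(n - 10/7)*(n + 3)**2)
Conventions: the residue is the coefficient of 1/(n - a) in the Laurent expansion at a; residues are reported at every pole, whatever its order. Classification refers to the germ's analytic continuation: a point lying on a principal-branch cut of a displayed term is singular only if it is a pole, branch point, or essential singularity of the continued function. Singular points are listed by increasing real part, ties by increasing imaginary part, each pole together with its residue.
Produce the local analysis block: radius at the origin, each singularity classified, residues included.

Denominator factor (n - 10/7): pole of order 1 at 10/7, modulus 10/7.
Denominator factor (n + 3)^2: pole of order 2 at -3, modulus 3.
The radius of convergence is the smallest modulus among the singular points: 10/7.
At the order-2 pole -3 set g(n) = (n - (-3))^2*f(n) = 31/(26*(n - 10/7)).
Order-2 pole: residue = g'(a); g'(-3) = -49/806, so the residue is -49/806.
At the order-1 pole 10/7 set g(n) = (n - (10/7))*f(n) = 31/(26*(n + 3)**2).
Simple pole: residue = g(a) at a = 10/7, which is 49/806.
List the singular points by increasing real part (a conjugate pair: the negative imaginary part first).

Radius of convergence at 0: 10/7.
At -3: a pole of order 2; residue -49/806.
At 10/7: a pole of order 1; residue 49/806.


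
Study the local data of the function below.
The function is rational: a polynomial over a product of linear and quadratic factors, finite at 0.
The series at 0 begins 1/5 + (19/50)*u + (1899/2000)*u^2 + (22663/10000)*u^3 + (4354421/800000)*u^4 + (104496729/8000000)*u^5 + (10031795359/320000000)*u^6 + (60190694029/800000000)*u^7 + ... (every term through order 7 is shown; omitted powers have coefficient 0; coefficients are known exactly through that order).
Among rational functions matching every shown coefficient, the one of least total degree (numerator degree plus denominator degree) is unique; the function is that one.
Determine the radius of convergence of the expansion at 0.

The radius of convergence is 5/12.

No rational of total degree below 3 reproduces all 8 coefficients; solving the [0/3] Pade equations on them gives f(u) = -4/(3*(u - 5/12)*(u + 4)**2), whose expansion matches every shown term.
Denominator factor (u - 5/12): pole of order 1 at 5/12, modulus 5/12.
Denominator factor (u + 4)^2: pole of order 2 at -4, modulus 4.
The radius of convergence is the smallest modulus among the singular points: 5/12.


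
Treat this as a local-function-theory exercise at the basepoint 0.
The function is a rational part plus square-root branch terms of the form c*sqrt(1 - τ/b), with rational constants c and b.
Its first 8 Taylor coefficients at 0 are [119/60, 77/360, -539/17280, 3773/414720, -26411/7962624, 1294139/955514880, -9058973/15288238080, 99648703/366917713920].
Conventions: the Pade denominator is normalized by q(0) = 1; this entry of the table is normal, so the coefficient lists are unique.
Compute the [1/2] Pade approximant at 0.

The Pade approximant has numerator coefficients [119/60, 39907/59616]; denominator coefficients [1, 1141/4968, -539/59616].

Taylor coefficients needed (read off): a_0 = 119/60, a_1 = 77/360, a_2 = -539/17280, a_3 = 3773/414720.
Write the denominator as Q(τ) = 1 + q1*τ + q2*τ^2. Requiring Q*f - P = O(τ^4) with deg P <= 1 kills the coefficients of τ^2..τ^3 in Q*f:
  τ^2: a_2 + q1*a_1 + q2*a_0 = 0, i.e. -539/17280 + (77/360)*q1 + (119/60)*q2 = 0.
  τ^3: a_3 + q1*a_2 + q2*a_1 = 0, i.e. 3773/414720 + (-539/17280)*q1 + (77/360)*q2 = 0.
Solving this linear system: q1 = 1141/4968, q2 = -539/59616.
The numerator is Q*f truncated at degree 1: P0 = a_0 = 119/60; P1 = a_1 + q1*a_0 = 39907/59616.


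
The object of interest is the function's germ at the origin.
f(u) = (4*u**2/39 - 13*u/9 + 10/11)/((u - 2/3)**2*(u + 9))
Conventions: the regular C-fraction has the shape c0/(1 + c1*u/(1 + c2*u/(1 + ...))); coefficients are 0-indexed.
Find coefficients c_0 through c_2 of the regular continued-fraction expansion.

The regular C-fraction coefficients are [5/22, -13/10, -1531/7605].

Taylor coefficients (expand at 0): a_0 = 5/22, a_1 = 13/44, a_2 = 4567/10296.
c0 = a_0 = 5/22. Peel one level at a time: if S = 1 + c*u/S' with S'(0) = 1, then c is the u-coefficient of S and S' = c*u/(S - 1).
S_1 = c0/f = 1 + (-13/10)*u + (-1531/5850)*u^2 + ...; c1 = -13/10.
S_2 = c1*u/(S_1 - 1) = 1 + (-1531/7605)*u + ...; c2 = -1531/7605.


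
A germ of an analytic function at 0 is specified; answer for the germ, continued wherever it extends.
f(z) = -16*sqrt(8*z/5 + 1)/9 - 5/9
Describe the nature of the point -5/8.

The point is an algebraic (square-root) branch point.

The term (-16/9)*sqrt(1 - z/(-5/8)) has argument 1 - -5/8/(-5/8) = 0 at -5/8: a square-root (algebraic, two-sheeted) branch point; the remaining terms are analytic or single-valued there.


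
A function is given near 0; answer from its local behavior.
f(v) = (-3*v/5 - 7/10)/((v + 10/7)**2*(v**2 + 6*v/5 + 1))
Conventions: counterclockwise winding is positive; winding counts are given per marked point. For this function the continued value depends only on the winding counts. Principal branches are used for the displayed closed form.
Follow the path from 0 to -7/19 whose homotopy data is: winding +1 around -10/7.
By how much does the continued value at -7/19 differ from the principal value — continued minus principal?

The function is rational, hence single-valued: continuing it around any pole returns the same value, so the difference is 0.

Continued minus principal equals 0.


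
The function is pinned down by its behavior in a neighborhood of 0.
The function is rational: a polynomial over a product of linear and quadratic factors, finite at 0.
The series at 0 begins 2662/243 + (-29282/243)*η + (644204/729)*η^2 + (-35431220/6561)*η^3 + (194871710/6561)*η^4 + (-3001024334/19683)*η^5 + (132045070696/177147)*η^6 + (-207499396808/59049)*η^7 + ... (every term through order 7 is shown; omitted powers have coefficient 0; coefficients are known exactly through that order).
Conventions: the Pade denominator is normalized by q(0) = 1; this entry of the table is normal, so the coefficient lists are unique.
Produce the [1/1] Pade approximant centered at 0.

The Pade approximant has numerator coefficients [2662/243, -29282/729]; denominator coefficients [1, 22/3].

Taylor coefficients needed (read off): a_0 = 2662/243, a_1 = -29282/243, a_2 = 644204/729.
Write the denominator as Q(η) = 1 + q1*η. Requiring Q*f - P = O(η^3) with deg P <= 1 kills the coefficients of η^2..η^2 in Q*f:
  η^2: a_2 + q1*a_1 = 0, i.e. 644204/729 + (-29282/243)*q1 = 0.
Solving this linear system: q1 = 22/3.
The numerator is Q*f truncated at degree 1: P0 = a_0 = 2662/243; P1 = a_1 + q1*a_0 = -29282/729.


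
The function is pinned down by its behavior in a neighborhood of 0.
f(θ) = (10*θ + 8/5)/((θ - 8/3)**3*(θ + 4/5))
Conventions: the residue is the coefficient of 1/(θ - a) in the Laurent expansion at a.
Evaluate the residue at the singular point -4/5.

The residue is 675/4394.

At the order-1 pole -4/5 set g(θ) = (θ - (-4/5))*f(θ) = (10*θ + 8/5)/(θ - 8/3)**3.
Simple pole: residue = g(a) at a = -4/5, which is 675/4394.


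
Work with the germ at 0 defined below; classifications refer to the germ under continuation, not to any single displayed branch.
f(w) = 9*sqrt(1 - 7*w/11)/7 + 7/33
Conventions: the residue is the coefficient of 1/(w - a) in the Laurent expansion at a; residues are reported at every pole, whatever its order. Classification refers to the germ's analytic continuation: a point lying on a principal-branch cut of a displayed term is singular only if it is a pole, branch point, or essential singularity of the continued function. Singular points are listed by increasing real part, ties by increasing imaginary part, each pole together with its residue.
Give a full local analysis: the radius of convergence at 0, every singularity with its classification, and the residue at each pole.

Radius of convergence at 0: 11/7.
At 11/7: an algebraic (square-root) branch point.

Branch term (9/7)*sqrt(1 - w/(11/7)): its argument vanishes at w = 11/7, a square-root branch point, modulus 11/7.
The radius of convergence is the smallest modulus among the singular points: 11/7.


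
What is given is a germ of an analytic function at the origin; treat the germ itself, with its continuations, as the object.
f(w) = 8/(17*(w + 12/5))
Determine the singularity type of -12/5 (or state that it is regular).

The point is a pole of order 1.

The denominator factor w + 12/5 vanishes at -12/5 and appears to the power 1; the numerator there equals 8/17, nonzero, and no other factor vanishes.
Hence a pole whose order is the multiplicity, 1.


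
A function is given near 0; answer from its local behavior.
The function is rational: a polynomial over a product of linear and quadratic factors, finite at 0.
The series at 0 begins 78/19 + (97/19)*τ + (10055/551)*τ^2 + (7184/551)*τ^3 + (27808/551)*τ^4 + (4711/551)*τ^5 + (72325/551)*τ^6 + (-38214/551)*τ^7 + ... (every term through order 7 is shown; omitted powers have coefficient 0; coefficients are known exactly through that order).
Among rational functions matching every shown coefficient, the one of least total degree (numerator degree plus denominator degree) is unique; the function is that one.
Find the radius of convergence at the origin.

No rational of total degree below 6 reproduces all 8 coefficients; solving the [2/4] Pade equations on them gives f(τ) = (-12*τ**2/29 - τ/2 - 39/19)/((τ - 1)**3*(τ + 1/2)), whose expansion matches every shown term.
Denominator factor (τ + 1/2): pole of order 1 at -1/2, modulus 1/2.
Denominator factor (τ - 1)^3: pole of order 3 at 1, modulus 1.
The radius of convergence is the smallest modulus among the singular points: 1/2.

The radius of convergence is 1/2.


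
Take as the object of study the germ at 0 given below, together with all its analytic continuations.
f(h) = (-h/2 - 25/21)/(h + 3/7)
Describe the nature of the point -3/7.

The denominator factor h + 3/7 vanishes at -3/7 and appears to the power 1; the numerator there equals -41/42, nonzero, and no other factor vanishes.
Hence a pole whose order is the multiplicity, 1.

The point is a pole of order 1.


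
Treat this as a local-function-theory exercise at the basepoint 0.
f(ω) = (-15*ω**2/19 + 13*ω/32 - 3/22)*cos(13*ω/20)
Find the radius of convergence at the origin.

The radius of convergence is infinite.

The factor cos(13*ω/20) is entire and contributes no finite singular point.
The polynomial part has no poles.
No finite singular points: the Taylor series at 0 converges everywhere.
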